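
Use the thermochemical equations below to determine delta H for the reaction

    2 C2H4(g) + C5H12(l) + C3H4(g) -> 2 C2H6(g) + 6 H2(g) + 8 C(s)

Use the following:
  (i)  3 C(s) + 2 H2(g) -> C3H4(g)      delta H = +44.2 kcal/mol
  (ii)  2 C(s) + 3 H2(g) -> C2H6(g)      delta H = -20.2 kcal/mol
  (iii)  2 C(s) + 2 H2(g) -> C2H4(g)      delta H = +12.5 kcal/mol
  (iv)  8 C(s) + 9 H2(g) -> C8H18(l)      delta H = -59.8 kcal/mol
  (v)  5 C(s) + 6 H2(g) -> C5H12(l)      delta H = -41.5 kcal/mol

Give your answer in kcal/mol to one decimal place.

delta H = -68.1 kcal/mol

(i) reversed: -44.2 kcal/mol
(ii) × 2: (2)·(-20.2) = -40.4 kcal/mol
(iii) reversed and × 2: (-2)·(+12.5) = -25.0 kcal/mol
(iv): not needed.
(v) reversed: +41.5 kcal/mol
delta H = (-44.2) + (-40.4) + (-25.0) + (+41.5) = -68.1 kcal/mol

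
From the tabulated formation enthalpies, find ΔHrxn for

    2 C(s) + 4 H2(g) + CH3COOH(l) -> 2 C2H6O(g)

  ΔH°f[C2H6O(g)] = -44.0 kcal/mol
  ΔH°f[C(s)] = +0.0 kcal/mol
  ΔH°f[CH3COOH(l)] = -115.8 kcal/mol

ΔHrxn = 27.8 kcal/mol

ΔH°rxn = Σ nΔHf°(products) − Σ nΔHf°(reactants).
Products: 2·(-44.0) = -88.0
Reactants: 2·(+0.0) + 4·(+0.0) + 1·(-115.8) = -115.8
ΔHrxn = (-88.0) − (-115.8) = 27.8 kcal/mol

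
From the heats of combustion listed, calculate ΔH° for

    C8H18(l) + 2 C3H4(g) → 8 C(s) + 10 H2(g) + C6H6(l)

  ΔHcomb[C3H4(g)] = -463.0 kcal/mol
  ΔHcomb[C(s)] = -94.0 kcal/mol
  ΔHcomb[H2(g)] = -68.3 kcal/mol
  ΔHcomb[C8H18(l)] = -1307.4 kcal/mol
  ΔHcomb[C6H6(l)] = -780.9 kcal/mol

ΔH° = -17.5 kcal/mol

Using ΔH = Σ nΔHc°(reactants) − Σ nΔHc°(products):
= [1·(-1307.4) + 2·(-463.0)] − [8·(-94.0) + 10·(-68.3) + 1·(-780.9)]
= -17.5 kcal/mol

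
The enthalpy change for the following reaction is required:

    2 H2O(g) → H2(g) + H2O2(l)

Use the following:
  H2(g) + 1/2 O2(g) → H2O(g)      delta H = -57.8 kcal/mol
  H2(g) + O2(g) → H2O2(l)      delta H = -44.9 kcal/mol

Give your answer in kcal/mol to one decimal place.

equation 1 reversed and × 2 (reverse to put H2O(g) on the reactant side; ×2 to match 2 H2O(g) in the target): (-2)·(-57.8) = +115.6 kcal/mol
equation 2 as written (H2O2(l) already on the product side): -44.9 kcal/mol
Combining the equations, delta H = (+115.6) + (-44.9) = 70.7 kcal/mol

delta H = 70.7 kcal/mol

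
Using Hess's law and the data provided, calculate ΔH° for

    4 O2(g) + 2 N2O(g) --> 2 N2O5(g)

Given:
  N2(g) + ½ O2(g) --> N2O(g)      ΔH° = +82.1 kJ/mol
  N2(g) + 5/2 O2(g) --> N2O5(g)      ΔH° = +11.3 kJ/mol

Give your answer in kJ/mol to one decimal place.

equation 1 reversed and × 2 (N2O(g) must end up as a reactant; scale by 2 for the 2 N2O(g)): (-2)·(+82.1) = -164.2 kJ/mol
equation 2 × 2 (scale by 2 for the 2 N2O5(g)): (2)·(+11.3) = +22.6 kJ/mol
Summing the manipulated equations, ΔH° = (-164.2) + (+22.6) = -141.6 kJ/mol

ΔH° = -141.6 kJ/mol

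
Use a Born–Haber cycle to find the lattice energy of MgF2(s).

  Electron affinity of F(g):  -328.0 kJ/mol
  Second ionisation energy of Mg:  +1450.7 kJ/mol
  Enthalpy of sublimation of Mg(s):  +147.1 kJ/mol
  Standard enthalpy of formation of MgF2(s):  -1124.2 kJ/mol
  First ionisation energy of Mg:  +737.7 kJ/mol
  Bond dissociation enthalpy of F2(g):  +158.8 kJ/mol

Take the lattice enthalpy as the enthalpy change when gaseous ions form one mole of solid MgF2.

ΔHf° = 1·ΔHsub + 1·(ΣIE) + 1·D(F2) + 2·EA + U
-1124.2 = 1·(+147.1) + 1·(+2188.4) + 1·(+158.8) + 2·(-328.0) + U
U = -1124.2 − (+1838.3) = -2962.5 kJ/mol

U = -2962.5 kJ/mol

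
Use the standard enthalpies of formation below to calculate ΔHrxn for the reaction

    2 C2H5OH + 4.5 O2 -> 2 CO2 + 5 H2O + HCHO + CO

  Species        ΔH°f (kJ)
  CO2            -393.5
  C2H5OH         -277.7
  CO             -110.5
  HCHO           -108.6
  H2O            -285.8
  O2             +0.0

Products: 2·(-393.5) + 5·(-285.8) + 1·(-108.6) + 1·(-110.5) = -2435.1
Reactants: 2·(-277.7) + 9/2·(+0.0) = -555.4
ΔHrxn = (-2435.1) − (-555.4) = -1879.7 kJ

ΔHrxn = -1879.7 kJ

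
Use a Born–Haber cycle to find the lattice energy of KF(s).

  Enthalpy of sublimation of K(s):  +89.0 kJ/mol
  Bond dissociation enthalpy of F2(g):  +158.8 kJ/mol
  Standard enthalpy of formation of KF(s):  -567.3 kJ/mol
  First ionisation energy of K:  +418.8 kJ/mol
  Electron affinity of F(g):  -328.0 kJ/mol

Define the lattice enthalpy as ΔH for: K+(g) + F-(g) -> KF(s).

U = -826.5 kJ/mol

ΔHf° = 1·ΔHsub + 1·(ΣIE) + 1/2·D(F2) + 1·EA + U
-567.3 = 1·(+89.0) + 1·(+418.8) + 1/2·(+158.8) + 1·(-328.0) + U
U = -567.3 − (+259.2) = -826.5 kJ/mol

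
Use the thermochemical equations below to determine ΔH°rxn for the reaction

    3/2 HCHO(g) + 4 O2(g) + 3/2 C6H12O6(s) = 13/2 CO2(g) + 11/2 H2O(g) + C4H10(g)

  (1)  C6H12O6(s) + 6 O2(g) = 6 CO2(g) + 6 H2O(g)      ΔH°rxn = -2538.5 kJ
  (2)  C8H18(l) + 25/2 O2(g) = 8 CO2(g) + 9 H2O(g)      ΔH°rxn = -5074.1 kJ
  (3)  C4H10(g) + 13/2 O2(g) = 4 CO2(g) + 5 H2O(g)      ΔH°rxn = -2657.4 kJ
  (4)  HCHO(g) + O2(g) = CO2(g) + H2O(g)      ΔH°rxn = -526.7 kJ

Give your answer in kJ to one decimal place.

(1) × 3/2 (×3/2 to match 3/2 C6H12O6(s) in the target): (3/2)·(-2538.5) = -3807.75 kJ
(2): not needed (C8H18(l) appears nowhere else).
(3) reversed (reverse to put C4H10(g) on the product side): +2657.4 kJ
(4) × 3/2 (×3/2 to match 3/2 HCHO(g) in the target): (3/2)·(-526.7) = -790.05 kJ
By Hess's law, ΔH°rxn = (3/2)·(-2538.5) + (-1)·(-2657.4) + (3/2)·(-526.7) = -1940.4 kJ

ΔH°rxn = -1940.4 kJ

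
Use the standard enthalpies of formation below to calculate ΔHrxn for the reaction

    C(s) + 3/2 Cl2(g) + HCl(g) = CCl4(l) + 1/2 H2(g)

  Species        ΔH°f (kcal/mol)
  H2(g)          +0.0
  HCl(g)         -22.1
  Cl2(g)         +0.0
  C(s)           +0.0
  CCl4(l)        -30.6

ΔHrxn = -8.5 kcal/mol

Products: 1·(-30.6) + 1/2·(+0.0) = -30.6
Reactants: 1·(+0.0) + 3/2·(+0.0) + 1·(-22.1) = -22.1
ΔHrxn = (-30.6) − (-22.1) = -8.5 kcal/mol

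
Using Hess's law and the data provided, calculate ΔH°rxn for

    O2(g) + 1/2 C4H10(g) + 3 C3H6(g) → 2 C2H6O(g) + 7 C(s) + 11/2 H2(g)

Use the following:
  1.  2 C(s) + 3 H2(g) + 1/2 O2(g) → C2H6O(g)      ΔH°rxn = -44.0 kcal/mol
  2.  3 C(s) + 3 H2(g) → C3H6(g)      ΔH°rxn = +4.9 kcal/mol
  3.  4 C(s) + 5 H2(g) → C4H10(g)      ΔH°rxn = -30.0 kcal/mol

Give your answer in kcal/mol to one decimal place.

eq. 1 × 2: (2)·(-44.0) = -88.0 kcal/mol
eq. 2 reversed and × 3: (-3)·(+4.9) = -14.7 kcal/mol
eq. 3 reversed and × 1/2: (-1/2)·(-30.0) = +15.0 kcal/mol
By Hess's law, ΔH°rxn = (-88.0) + (-14.7) + (+15.0) = -87.7 kcal/mol

ΔH°rxn = -87.7 kcal/mol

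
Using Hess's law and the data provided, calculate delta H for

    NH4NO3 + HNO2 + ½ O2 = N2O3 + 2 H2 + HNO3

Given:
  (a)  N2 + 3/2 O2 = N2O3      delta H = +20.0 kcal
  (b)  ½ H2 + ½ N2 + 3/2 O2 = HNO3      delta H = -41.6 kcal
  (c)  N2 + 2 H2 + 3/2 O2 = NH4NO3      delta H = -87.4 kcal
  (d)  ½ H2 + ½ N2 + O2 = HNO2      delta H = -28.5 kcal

(a) as written: +20.0 kcal
(b) as written: -41.6 kcal
(c) reversed: +87.4 kcal
(d) reversed: +28.5 kcal
delta H = (1)·(+20.0) + (1)·(-41.6) + (-1)·(-87.4) + (-1)·(-28.5) = 94.3 kcal

delta H = 94.3 kcal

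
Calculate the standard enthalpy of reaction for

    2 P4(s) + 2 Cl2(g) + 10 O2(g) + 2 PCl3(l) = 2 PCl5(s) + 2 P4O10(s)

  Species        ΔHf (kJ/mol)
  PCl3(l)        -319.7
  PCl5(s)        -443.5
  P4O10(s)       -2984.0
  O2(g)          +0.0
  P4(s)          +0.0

ΔH°rxn = Σ nΔHf°(products) − Σ nΔHf°(reactants).
Products: 2·(-443.5) + 2·(-2984.0) = -6855.0
Reactants: 2·(+0.0) + 2·(+0.0) + 10·(+0.0) + 2·(-319.7) = -639.4
ΔH°rxn = (-6855.0) − (-639.4) = -6215.6 kJ/mol

ΔH°rxn = -6215.6 kJ/mol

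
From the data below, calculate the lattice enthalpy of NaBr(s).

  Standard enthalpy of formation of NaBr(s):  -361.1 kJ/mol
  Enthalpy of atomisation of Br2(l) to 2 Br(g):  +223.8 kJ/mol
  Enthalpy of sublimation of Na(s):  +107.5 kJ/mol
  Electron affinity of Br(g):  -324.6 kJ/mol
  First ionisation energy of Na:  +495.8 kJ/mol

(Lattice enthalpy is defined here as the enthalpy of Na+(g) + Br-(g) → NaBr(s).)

U = -751.7 kJ/mol

ΔHf° = 1·ΔHsub + 1·(ΣIE) + 1/2·D(Br2) + 1·EA + U
-361.1 = 1·(+107.5) + 1·(+495.8) + 1/2·(+223.8) + 1·(-324.6) + U
U = -361.1 − (+390.6) = -751.7 kJ/mol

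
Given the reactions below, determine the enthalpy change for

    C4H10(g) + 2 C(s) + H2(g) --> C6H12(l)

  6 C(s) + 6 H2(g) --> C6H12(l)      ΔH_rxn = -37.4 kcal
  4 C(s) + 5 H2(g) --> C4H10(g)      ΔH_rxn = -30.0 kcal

ΔH_rxn = -7.4 kcal

equation 1 as written (C6H12(l) already on the product side): -37.4 kcal
equation 2 reversed (reverse to put C4H10(g) on the reactant side): +30.0 kcal
By Hess's law, ΔH_rxn = (1)·(-37.4) + (-1)·(-30.0) = -7.4 kcal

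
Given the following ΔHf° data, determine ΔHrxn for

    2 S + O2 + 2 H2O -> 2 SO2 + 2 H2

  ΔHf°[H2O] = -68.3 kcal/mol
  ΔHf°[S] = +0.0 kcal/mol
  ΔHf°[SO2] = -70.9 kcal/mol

ΔHrxn = -5.2 kcal/mol

Products: 2·(-70.9) + 2·(+0.0) = -141.8
Reactants: 2·(+0.0) + 1·(+0.0) + 2·(-68.3) = -136.6
ΔHrxn = (-141.8) − (-136.6) = -5.2 kcal/mol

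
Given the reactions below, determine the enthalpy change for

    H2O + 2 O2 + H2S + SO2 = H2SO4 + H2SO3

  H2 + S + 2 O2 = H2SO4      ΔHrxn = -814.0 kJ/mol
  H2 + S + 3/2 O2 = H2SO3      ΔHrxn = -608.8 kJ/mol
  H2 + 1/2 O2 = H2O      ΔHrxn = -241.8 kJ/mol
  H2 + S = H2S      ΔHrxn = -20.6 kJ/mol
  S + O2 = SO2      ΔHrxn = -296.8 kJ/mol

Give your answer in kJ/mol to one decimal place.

ΔHrxn = -863.6 kJ/mol

equation 1 as written (H2SO4 already on the product side): -814.0 kJ/mol
equation 2 as written (H2SO3 already on the product side): -608.8 kJ/mol
equation 3 reversed (reverse to put H2O on the reactant side): +241.8 kJ/mol
equation 4 reversed (reverse to put H2S on the reactant side): +20.6 kJ/mol
equation 5 reversed (SO2 must end up as a reactant): +296.8 kJ/mol
ΔHrxn = (-814.0) + (-608.8) + (+241.8) + (+20.6) + (+296.8) = -863.6 kJ/mol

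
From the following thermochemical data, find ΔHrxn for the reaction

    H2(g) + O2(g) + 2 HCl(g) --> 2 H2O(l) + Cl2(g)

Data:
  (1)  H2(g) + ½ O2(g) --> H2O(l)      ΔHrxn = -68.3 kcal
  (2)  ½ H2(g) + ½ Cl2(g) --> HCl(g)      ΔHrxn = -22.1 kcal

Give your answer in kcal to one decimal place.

ΔHrxn = -92.4 kcal

(1) × 2 (scale by 2 for the 2 H2O(l)): (2)·(-68.3) = -136.6 kcal
(2) reversed and × 2 (reverse to put HCl(g) on the reactant side; scale by 2 for the 2 HCl(g)): (-2)·(-22.1) = +44.2 kcal
By Hess's law, ΔHrxn = (2)·(-68.3) + (-2)·(-22.1) = -92.4 kcal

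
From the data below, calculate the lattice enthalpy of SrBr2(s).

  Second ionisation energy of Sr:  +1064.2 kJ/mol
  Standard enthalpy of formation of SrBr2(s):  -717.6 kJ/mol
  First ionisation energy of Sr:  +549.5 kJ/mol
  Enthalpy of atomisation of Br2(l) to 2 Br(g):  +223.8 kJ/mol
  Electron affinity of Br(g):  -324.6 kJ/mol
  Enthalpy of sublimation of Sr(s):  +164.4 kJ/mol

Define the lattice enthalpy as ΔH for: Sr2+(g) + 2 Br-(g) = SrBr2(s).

ΔHf° = 1·ΔHsub + 1·(ΣIE) + 1·D(Br2) + 2·EA + U
-717.6 = 1·(+164.4) + 1·(+1613.7) + 1·(+223.8) + 2·(-324.6) + U
U = -717.6 − (+1352.7) = -2070.3 kJ/mol

U = -2070.3 kJ/mol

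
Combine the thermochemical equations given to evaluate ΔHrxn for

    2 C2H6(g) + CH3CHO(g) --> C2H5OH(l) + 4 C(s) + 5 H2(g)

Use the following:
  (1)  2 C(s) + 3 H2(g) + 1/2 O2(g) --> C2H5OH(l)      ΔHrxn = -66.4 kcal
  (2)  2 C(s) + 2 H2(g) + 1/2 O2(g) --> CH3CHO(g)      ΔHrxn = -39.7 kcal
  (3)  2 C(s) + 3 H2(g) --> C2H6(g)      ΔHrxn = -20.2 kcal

(1) as written: -66.4 kcal
(2) reversed: +39.7 kcal
(3) reversed and × 2: (-2)·(-20.2) = +40.4 kcal
By Hess's law, ΔHrxn = (-66.4) + (+39.7) + (+40.4) = 13.7 kcal

ΔHrxn = 13.7 kcal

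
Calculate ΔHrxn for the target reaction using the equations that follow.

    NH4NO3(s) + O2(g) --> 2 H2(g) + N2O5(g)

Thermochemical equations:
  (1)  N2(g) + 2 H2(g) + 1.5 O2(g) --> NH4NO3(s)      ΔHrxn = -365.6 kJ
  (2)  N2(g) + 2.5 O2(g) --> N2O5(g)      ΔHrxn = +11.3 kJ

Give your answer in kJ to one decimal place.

(1) reversed: +365.6 kJ
(2) as written: +11.3 kJ
ΔHrxn = (-1)·(-365.6) + (1)·(+11.3) = 376.9 kJ

ΔHrxn = 376.9 kJ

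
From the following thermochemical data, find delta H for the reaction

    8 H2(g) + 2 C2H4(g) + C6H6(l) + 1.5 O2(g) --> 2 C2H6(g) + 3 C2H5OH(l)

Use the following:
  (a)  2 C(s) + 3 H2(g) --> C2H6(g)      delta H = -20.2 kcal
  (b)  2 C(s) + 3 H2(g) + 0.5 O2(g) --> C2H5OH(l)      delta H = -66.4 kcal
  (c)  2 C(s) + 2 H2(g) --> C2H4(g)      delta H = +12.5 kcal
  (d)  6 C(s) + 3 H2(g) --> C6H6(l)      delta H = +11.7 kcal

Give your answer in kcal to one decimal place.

delta H = -276.3 kcal

(a) × 2: (2)·(-20.2) = -40.4 kcal
(b) × 3: (3)·(-66.4) = -199.2 kcal
(c) reversed and × 2: (-2)·(+12.5) = -25.0 kcal
(d) reversed: -11.7 kcal
Summing the manipulated equations, delta H = (2)·(-20.2) + (3)·(-66.4) + (-2)·(+12.5) + (-1)·(+11.7) = -276.3 kcal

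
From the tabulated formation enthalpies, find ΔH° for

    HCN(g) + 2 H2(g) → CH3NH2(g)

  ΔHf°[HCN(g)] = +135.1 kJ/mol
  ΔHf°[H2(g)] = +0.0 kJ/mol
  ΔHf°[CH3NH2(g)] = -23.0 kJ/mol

ΔH°rxn = Σ nΔHf°(products) − Σ nΔHf°(reactants).
Products: 1·(-23.0) = -23.0
Reactants: 1·(+135.1) + 2·(+0.0) = +135.1
ΔH° = (-23.0) − (+135.1) = -158.1 kJ/mol

ΔH° = -158.1 kJ/mol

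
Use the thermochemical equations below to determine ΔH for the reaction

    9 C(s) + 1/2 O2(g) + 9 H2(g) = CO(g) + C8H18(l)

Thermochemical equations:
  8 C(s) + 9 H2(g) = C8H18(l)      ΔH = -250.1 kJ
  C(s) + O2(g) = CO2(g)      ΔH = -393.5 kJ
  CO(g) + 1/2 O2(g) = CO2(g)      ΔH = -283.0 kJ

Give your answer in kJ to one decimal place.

ΔH = -360.6 kJ

equation 1 as written: -250.1 kJ
equation 2 as written: -393.5 kJ
equation 3 reversed: +283.0 kJ
Summing the manipulated equations, ΔH = (-250.1) + (-393.5) + (+283.0) = -360.6 kJ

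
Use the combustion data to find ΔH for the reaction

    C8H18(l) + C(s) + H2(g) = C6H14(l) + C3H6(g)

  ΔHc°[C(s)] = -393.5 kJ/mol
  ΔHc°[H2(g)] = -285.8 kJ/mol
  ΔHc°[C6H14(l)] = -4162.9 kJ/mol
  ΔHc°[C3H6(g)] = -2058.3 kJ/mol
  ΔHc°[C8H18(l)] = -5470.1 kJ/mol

ΔH = 71.8 kJ/mol

With combustion enthalpies, reactants minus products:
= [1·(-5470.1) + 1·(-393.5) + 1·(-285.8)] − [1·(-4162.9) + 1·(-2058.3)]
= 71.8 kJ/mol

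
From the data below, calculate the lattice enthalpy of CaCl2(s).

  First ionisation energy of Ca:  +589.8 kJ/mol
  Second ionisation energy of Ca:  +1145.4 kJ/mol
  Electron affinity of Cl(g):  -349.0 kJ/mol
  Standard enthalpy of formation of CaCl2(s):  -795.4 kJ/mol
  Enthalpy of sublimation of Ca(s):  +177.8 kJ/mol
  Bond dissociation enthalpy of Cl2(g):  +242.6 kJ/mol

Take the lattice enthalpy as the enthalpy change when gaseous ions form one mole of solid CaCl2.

ΔHf° = 1·ΔHsub + 1·(ΣIE) + 1·D(Cl2) + 2·EA + U
-795.4 = 1·(+177.8) + 1·(+1735.2) + 1·(+242.6) + 2·(-349.0) + U
U = -795.4 − (+1457.6) = -2253.0 kJ/mol

U = -2253.0 kJ/mol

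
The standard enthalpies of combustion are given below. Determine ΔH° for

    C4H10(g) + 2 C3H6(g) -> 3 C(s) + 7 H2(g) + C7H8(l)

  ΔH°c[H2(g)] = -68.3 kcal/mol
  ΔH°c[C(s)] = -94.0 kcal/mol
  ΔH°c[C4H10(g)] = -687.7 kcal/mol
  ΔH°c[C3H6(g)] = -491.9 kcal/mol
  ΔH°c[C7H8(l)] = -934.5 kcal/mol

ΔH° = 23.1 kcal/mol

With combustion enthalpies, reactants minus products:
= [1·(-687.7) + 2·(-491.9)] − [3·(-94.0) + 7·(-68.3) + 1·(-934.5)]
= 23.1 kcal/mol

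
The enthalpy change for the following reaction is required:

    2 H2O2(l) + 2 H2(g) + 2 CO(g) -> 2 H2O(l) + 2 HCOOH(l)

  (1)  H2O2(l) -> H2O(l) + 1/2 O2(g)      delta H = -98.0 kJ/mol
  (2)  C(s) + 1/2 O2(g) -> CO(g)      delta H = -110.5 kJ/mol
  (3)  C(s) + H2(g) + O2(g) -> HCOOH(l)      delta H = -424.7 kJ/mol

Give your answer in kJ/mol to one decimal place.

(1) × 2: (2)·(-98.0) = -196.0 kJ/mol
(2) reversed and × 2: (-2)·(-110.5) = +221.0 kJ/mol
(3) × 2: (2)·(-424.7) = -849.4 kJ/mol
Since enthalpy is a state function, delta H = (2)·(-98.0) + (-2)·(-110.5) + (2)·(-424.7) = -824.4 kJ/mol

delta H = -824.4 kJ/mol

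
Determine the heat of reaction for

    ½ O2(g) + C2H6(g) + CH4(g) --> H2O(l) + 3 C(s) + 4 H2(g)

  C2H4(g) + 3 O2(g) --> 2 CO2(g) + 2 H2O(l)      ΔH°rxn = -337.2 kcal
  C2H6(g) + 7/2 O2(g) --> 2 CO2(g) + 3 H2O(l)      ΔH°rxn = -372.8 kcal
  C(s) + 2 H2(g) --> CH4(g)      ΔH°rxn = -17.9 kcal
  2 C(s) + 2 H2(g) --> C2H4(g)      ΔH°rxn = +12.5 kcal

equation 1 reversed: +337.2 kcal
equation 2 as written (C2H6(g) already on the reactant side): -372.8 kcal
equation 3 reversed (CH4(g) must end up as a reactant): +17.9 kcal
equation 4 reversed: -12.5 kcal
ΔH°rxn = (+337.2) + (-372.8) + (+17.9) + (-12.5) = -30.2 kcal

ΔH°rxn = -30.2 kcal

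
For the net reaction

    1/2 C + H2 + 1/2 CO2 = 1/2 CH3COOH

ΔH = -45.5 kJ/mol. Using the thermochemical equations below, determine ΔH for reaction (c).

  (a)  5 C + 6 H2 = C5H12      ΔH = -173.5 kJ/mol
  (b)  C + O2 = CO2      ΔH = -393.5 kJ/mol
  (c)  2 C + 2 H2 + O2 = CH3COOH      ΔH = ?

ΔH = -484.5 kJ/mol

(a): not needed.
(b) reversed and × 1/2: (-1/2)·(-393.5) = +196.75 kJ/mol
(c) × 1/2: contributes 1/2·x
-45.5 = (+196.75) + 1/2·x
x = (-45.5 − (+196.75)) / (1/2) = -484.5 kJ/mol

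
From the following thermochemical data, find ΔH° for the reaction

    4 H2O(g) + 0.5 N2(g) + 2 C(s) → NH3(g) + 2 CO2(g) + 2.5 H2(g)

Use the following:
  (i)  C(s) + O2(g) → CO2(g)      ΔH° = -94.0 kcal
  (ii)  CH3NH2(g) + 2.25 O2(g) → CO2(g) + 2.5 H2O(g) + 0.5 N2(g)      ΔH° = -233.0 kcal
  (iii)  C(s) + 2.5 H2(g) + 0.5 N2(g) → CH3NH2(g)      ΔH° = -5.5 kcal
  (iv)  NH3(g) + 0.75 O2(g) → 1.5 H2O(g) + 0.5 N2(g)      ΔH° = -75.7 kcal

(i) × 3: (3)·(-94.0) = -282.0 kcal
(ii) reversed: +233.0 kcal
(iii) reversed (reverse to put H2(g) on the product side): +5.5 kcal
(iv) reversed (reverse to put NH3(g) on the product side): +75.7 kcal
ΔH° = (-282.0) + (+233.0) + (+5.5) + (+75.7) = 32.2 kcal

ΔH° = 32.2 kcal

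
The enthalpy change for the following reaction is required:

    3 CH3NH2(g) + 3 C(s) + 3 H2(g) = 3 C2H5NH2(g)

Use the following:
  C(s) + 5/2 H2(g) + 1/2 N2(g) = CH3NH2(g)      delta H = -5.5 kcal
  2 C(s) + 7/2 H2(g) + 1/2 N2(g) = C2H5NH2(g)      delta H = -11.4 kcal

delta H = -17.7 kcal

equation 1 reversed and × 3 (reverse to put CH3NH2(g) on the reactant side; scale by 3 for the 3 CH3NH2(g)): (-3)·(-5.5) = +16.5 kcal
equation 2 × 3 (×3 to match 3 C2H5NH2(g) in the target): (3)·(-11.4) = -34.2 kcal
delta H = (+16.5) + (-34.2) = -17.7 kcal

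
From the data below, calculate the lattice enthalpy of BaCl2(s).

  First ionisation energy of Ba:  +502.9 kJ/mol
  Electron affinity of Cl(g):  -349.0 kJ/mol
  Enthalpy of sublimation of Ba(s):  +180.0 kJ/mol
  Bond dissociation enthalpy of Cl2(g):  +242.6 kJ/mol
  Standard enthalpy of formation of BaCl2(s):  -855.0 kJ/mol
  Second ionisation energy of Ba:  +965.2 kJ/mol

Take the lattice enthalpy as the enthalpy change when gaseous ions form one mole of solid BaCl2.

U = -2047.7 kJ/mol

ΔHf° = 1·ΔHsub + 1·(ΣIE) + 1·D(Cl2) + 2·EA + U
-855.0 = 1·(+180.0) + 1·(+1468.1) + 1·(+242.6) + 2·(-349.0) + U
U = -855.0 − (+1192.7) = -2047.7 kJ/mol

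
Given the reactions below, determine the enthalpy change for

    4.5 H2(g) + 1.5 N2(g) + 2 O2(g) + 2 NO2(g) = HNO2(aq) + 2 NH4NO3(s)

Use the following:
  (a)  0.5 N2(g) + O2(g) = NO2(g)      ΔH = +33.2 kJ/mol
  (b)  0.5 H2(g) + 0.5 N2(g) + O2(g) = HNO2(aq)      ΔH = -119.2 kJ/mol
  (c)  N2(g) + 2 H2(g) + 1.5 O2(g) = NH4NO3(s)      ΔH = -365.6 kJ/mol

ΔH = -916.8 kJ/mol

(a) reversed and × 2: (-2)·(+33.2) = -66.4 kJ/mol
(b) as written: -119.2 kJ/mol
(c) × 2: (2)·(-365.6) = -731.2 kJ/mol
ΔH = (-2)·(+33.2) + (1)·(-119.2) + (2)·(-365.6) = -916.8 kJ/mol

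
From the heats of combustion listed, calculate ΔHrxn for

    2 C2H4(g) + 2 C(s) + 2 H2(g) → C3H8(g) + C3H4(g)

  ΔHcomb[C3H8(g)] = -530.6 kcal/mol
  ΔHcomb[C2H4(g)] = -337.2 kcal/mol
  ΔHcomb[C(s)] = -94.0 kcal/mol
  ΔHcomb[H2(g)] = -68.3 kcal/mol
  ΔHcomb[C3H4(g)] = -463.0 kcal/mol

Using ΔH = Σ nΔHc°(reactants) − Σ nΔHc°(products):
= [2·(-337.2) + 2·(-94.0) + 2·(-68.3)] − [1·(-530.6) + 1·(-463.0)]
= -5.4 kcal/mol

ΔHrxn = -5.4 kcal/mol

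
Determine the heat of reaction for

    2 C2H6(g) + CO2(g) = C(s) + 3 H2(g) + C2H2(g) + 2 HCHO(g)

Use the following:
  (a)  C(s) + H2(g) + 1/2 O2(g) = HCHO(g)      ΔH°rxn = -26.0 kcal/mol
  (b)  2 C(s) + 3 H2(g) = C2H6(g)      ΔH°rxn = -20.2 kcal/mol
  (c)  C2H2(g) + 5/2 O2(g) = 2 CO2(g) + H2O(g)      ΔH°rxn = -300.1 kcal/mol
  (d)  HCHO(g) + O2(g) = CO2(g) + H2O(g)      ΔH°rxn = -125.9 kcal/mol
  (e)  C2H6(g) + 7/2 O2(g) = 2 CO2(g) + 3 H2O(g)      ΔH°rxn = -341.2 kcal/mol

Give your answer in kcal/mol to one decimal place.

ΔH°rxn = 136.6 kcal/mol

(a) × 3: (3)·(-26.0) = -78.0 kcal/mol
(b) reversed and × 2: (-2)·(-20.2) = +40.4 kcal/mol
(c) reversed: +300.1 kcal/mol
(d) as written: -125.9 kcal/mol
(e): not needed.
Combining the equations, ΔH°rxn = (3)·(-26.0) + (-2)·(-20.2) + (-1)·(-300.1) + (1)·(-125.9) = 136.6 kcal/mol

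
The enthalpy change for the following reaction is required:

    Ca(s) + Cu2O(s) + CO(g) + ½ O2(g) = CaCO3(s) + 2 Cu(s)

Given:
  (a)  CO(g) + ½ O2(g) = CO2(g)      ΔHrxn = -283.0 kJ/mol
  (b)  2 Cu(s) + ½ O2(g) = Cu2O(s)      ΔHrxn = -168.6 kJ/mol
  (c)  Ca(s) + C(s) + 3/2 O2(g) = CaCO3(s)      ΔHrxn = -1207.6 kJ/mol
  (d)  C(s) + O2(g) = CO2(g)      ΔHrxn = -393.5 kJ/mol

(a) as written (CO(g) already on the reactant side): -283.0 kJ/mol
(b) reversed (reverse to put Cu2O(s) on the reactant side): +168.6 kJ/mol
(c) as written (CaCO3(s) already on the product side): -1207.6 kJ/mol
(d) reversed: +393.5 kJ/mol
ΔHrxn = (-283.0) + (+168.6) + (-1207.6) + (+393.5) = -928.5 kJ/mol

ΔHrxn = -928.5 kJ/mol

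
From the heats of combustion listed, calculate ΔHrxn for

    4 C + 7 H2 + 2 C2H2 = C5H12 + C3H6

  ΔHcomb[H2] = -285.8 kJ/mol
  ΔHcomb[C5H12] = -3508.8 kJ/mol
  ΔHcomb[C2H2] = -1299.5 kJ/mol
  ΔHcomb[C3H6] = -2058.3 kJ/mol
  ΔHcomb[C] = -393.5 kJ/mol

ΔHrxn = -606.5 kJ/mol

Using ΔH = Σ nΔHc°(reactants) − Σ nΔHc°(products):
= [4·(-393.5) + 7·(-285.8) + 2·(-1299.5)] − [1·(-3508.8) + 1·(-2058.3)]
= -606.5 kJ/mol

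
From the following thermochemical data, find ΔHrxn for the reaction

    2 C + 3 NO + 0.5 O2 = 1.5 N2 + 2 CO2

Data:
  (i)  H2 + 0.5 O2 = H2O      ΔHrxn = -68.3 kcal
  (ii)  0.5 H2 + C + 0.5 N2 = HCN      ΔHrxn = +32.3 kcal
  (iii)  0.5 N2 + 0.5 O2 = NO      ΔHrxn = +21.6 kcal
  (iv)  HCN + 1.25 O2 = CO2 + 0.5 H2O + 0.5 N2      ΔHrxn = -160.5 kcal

ΔHrxn = -252.9 kcal

(i) reversed: +68.3 kcal
(ii) × 2 (scale by 2 for the 2 C): (2)·(+32.3) = +64.6 kcal
(iii) reversed and × 3 (NO must end up as a reactant; scale by 3 for the 3 NO): (-3)·(+21.6) = -64.8 kcal
(iv) × 2 (×2 to match 2 CO2 in the target): (2)·(-160.5) = -321.0 kcal
By Hess's law, ΔHrxn = (+68.3) + (+64.6) + (-64.8) + (-321.0) = -252.9 kcal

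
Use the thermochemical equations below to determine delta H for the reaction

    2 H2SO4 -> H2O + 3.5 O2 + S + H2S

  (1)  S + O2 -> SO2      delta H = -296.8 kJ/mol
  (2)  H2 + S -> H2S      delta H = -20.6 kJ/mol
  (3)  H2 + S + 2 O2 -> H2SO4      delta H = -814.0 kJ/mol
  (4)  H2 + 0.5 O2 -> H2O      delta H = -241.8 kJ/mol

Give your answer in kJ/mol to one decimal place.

delta H = 1365.6 kJ/mol

(1): not needed.
(2) as written: -20.6 kJ/mol
(3) reversed and × 2: (-2)·(-814.0) = +1628.0 kJ/mol
(4) as written: -241.8 kJ/mol
Combining the equations, delta H = (-20.6) + (+1628.0) + (-241.8) = 1365.6 kJ/mol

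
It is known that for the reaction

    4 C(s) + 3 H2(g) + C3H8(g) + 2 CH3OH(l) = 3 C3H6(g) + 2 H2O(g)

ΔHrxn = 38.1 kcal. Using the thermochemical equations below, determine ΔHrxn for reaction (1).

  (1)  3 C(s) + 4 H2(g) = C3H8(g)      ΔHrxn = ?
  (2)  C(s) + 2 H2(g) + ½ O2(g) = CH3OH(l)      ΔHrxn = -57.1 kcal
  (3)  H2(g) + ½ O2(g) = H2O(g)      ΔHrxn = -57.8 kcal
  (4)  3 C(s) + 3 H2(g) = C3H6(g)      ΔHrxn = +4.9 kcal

(1) reversed (C3H8(g) must end up as a reactant): contributes −x
(2) reversed and × 2 (reverse to put CH3OH(l) on the reactant side; scale by 2 for the 2 CH3OH(l)): (-2)·(-57.1) = +114.2 kcal
(3) × 2 (scale by 2 for the 2 H2O(g)): (2)·(-57.8) = -115.6 kcal
(4) × 3 (scale by 3 for the 3 C3H6(g)): (3)·(+4.9) = +14.7 kcal
+38.1 = (+114.2) + (-115.6) + (+14.7) − x
x = (+38.1 − (+13.3)) / (-1) = -24.8 kcal

ΔHrxn = -24.8 kcal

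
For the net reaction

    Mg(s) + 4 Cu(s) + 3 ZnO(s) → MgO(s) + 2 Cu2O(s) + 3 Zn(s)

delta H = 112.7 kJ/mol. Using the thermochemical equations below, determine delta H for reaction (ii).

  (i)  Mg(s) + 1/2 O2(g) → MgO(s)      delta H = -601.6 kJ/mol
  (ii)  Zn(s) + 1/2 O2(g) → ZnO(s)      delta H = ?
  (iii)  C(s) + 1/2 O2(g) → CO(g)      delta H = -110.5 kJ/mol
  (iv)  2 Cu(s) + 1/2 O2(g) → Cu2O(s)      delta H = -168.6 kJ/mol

delta H = -350.5 kJ/mol

(i) as written (MgO(s) already on the product side): -601.6 kJ/mol
(ii) reversed and × 3 (reverse to put ZnO(s) on the reactant side; ×3 to match 3 ZnO(s) in the target): contributes −3·x
(iii): not needed (C(s) appears nowhere else).
(iv) × 2 (×2 to match 2 Cu2O(s) in the target): (2)·(-168.6) = -337.2 kJ/mol
+112.7 = (-601.6) + (-337.2) − 3·x
x = (+112.7 − (-938.8)) / (-3) = -350.5 kJ/mol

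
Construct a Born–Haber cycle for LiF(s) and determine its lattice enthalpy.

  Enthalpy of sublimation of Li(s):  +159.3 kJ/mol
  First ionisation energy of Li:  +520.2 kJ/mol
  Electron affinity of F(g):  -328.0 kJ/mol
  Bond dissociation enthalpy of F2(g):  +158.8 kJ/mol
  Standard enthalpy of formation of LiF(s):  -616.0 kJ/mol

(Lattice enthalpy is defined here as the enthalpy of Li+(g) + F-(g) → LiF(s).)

ΔHf° = 1·ΔHsub + 1·(ΣIE) + 1/2·D(F2) + 1·EA + U
-616.0 = 1·(+159.3) + 1·(+520.2) + 1/2·(+158.8) + 1·(-328.0) + U
U = -616.0 − (+430.9) = -1046.9 kJ/mol

U = -1046.9 kJ/mol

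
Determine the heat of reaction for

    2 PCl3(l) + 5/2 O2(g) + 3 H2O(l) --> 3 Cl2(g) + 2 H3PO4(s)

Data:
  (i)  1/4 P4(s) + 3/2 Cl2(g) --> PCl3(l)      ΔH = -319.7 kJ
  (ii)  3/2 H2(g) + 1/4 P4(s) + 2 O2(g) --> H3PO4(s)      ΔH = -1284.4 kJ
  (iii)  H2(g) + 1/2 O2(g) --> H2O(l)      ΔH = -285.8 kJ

(i) reversed and × 2 (reverse to put PCl3(l) on the reactant side; scale by 2 for the 2 PCl3(l)): (-2)·(-319.7) = +639.4 kJ
(ii) × 2 (scale by 2 for the 2 H3PO4(s)): (2)·(-1284.4) = -2568.8 kJ
(iii) reversed and × 3 (H2O(l) must end up as a reactant; scale by 3 for the 3 H2O(l)): (-3)·(-285.8) = +857.4 kJ
Since enthalpy is a state function, ΔH = (+639.4) + (-2568.8) + (+857.4) = -1072.0 kJ

ΔH = -1072.0 kJ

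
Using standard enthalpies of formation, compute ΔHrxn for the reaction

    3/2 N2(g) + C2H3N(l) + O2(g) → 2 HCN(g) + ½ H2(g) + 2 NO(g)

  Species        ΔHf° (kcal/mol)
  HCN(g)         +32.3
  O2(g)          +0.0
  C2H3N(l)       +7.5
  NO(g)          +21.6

ΔHrxn = 100.3 kcal/mol

Products: 2·(+32.3) + 1/2·(+0.0) + 2·(+21.6) = +107.8
Reactants: 3/2·(+0.0) + 1·(+7.5) + 1·(+0.0) = +7.5
ΔHrxn = (+107.8) − (+7.5) = 100.3 kcal/mol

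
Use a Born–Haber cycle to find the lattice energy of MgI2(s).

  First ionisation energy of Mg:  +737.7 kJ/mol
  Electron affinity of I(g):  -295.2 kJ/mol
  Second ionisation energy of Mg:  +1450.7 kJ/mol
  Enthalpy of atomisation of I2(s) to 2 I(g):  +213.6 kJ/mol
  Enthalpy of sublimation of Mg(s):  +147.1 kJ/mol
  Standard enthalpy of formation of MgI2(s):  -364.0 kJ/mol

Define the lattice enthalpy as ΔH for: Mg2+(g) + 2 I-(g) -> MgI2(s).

ΔHf° = 1·ΔHsub + 1·(ΣIE) + 1·D(I2) + 2·EA + U
-364.0 = 1·(+147.1) + 1·(+2188.4) + 1·(+213.6) + 2·(-295.2) + U
U = -364.0 − (+1958.7) = -2322.7 kJ/mol

U = -2322.7 kJ/mol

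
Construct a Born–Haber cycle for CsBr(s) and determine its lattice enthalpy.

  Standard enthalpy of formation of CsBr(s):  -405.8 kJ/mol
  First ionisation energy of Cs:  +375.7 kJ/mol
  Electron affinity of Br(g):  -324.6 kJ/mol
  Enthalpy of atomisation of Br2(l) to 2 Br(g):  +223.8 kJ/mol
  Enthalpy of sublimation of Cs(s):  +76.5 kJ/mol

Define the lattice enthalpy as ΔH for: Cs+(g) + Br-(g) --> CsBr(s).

U = -645.3 kJ/mol

ΔHf° = 1·ΔHsub + 1·(ΣIE) + 1/2·D(Br2) + 1·EA + U
-405.8 = 1·(+76.5) + 1·(+375.7) + 1/2·(+223.8) + 1·(-324.6) + U
U = -405.8 − (+239.5) = -645.3 kJ/mol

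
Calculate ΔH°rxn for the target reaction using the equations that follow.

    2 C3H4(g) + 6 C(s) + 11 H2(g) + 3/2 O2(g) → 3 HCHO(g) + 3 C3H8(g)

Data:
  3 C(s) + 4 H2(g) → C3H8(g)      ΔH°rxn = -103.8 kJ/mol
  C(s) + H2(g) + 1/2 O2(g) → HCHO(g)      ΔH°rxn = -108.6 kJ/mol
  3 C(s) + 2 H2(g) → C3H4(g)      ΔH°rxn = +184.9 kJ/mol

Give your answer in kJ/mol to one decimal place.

equation 1 × 3 (×3 to match 3 C3H8(g) in the target): (3)·(-103.8) = -311.4 kJ/mol
equation 2 × 3 (scale by 3 for the 3 HCHO(g)): (3)·(-108.6) = -325.8 kJ/mol
equation 3 reversed and × 2 (reverse to put C3H4(g) on the reactant side; scale by 2 for the 2 C3H4(g)): (-2)·(+184.9) = -369.8 kJ/mol
ΔH°rxn = (3)·(-103.8) + (3)·(-108.6) + (-2)·(+184.9) = -1007.0 kJ/mol

ΔH°rxn = -1007.0 kJ/mol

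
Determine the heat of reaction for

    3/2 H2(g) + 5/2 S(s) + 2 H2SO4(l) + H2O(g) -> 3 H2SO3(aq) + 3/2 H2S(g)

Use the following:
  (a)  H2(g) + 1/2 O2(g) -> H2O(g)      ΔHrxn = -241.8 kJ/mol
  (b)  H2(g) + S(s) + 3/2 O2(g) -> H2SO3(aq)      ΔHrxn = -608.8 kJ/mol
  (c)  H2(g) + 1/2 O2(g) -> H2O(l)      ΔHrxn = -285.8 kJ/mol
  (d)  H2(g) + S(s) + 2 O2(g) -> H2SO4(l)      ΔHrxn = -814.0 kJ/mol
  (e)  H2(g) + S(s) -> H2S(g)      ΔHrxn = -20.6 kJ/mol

(a) reversed (reverse to put H2O(g) on the reactant side): +241.8 kJ/mol
(b) × 3 (scale by 3 for the 3 H2SO3(aq)): (3)·(-608.8) = -1826.4 kJ/mol
(c): not needed (H2O(l) appears nowhere else).
(d) reversed and × 2 (H2SO4(l) must end up as a reactant; scale by 2 for the 2 H2SO4(l)): (-2)·(-814.0) = +1628.0 kJ/mol
(e) × 3/2 (scale by 3/2 for the 3/2 H2S(g)): (3/2)·(-20.6) = -30.9 kJ/mol
Combining the equations, ΔHrxn = (+241.8) + (-1826.4) + (+1628.0) + (-30.9) = 12.5 kJ/mol

ΔHrxn = 12.5 kJ/mol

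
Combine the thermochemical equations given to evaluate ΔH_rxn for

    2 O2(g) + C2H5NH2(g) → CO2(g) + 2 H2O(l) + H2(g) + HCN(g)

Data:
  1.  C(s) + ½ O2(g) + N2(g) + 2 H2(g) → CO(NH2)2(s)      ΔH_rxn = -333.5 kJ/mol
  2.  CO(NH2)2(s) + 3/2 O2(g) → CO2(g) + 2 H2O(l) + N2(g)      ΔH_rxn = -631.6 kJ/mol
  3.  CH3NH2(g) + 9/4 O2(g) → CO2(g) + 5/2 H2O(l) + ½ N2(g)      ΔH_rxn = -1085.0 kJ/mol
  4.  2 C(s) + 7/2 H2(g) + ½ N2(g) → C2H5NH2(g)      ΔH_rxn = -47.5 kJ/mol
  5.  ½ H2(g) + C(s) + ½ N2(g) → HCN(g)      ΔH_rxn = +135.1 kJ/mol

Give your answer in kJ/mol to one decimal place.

ΔH_rxn = -782.5 kJ/mol

eq. 1 as written: -333.5 kJ/mol
eq. 2 as written: -631.6 kJ/mol
eq. 3: not needed.
eq. 4 reversed: +47.5 kJ/mol
eq. 5 as written: +135.1 kJ/mol
ΔH_rxn = (1)·(-333.5) + (1)·(-631.6) + (-1)·(-47.5) + (1)·(+135.1) = -782.5 kJ/mol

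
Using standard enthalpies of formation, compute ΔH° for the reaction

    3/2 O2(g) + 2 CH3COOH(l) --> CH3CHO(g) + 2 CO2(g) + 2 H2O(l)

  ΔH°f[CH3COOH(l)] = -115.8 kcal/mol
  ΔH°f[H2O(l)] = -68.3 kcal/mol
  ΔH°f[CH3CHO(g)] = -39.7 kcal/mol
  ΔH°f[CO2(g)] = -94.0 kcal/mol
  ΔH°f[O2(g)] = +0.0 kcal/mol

ΔH°rxn = Σ nΔHf°(products) − Σ nΔHf°(reactants).
Products: 1·(-39.7) + 2·(-94.0) + 2·(-68.3) = -364.3
Reactants: 3/2·(+0.0) + 2·(-115.8) = -231.6
ΔH° = (-364.3) − (-231.6) = -132.7 kcal/mol

ΔH° = -132.7 kcal/mol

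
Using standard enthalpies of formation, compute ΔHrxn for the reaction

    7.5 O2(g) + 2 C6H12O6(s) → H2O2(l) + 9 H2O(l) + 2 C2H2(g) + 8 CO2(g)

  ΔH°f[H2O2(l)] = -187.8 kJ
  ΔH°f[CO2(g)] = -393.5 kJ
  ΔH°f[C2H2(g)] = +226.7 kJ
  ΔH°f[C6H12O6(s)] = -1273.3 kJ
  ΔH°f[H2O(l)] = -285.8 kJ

ΔH°rxn = Σ nΔHf°(products) − Σ nΔHf°(reactants).
Products: 1·(-187.8) + 9·(-285.8) + 2·(+226.7) + 8·(-393.5) = -5454.6
Reactants: 15/2·(+0.0) + 2·(-1273.3) = -2546.6
ΔHrxn = (-5454.6) − (-2546.6) = -2908.0 kJ

ΔHrxn = -2908.0 kJ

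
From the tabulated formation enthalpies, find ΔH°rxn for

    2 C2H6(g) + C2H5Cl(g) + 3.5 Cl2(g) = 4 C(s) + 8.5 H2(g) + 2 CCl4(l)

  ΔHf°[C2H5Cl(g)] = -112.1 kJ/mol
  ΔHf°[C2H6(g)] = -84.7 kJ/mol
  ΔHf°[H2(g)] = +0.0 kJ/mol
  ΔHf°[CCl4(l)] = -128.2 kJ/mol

Products: 4·(+0.0) + 17/2·(+0.0) + 2·(-128.2) = -256.4
Reactants: 2·(-84.7) + 1·(-112.1) + 7/2·(+0.0) = -281.5
ΔH°rxn = (-256.4) − (-281.5) = 25.1 kJ/mol

ΔH°rxn = 25.1 kJ/mol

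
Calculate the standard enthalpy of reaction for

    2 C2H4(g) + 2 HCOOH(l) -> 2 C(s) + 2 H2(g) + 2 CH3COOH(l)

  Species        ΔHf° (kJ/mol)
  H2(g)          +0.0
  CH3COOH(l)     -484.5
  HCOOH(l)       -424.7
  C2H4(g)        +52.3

ΔH°rxn = Σ nΔHf°(products) − Σ nΔHf°(reactants).
Products: 2·(+0.0) + 2·(+0.0) + 2·(-484.5) = -969.0
Reactants: 2·(+52.3) + 2·(-424.7) = -744.8
ΔH° = (-969.0) − (-744.8) = -224.2 kJ/mol

ΔH° = -224.2 kJ/mol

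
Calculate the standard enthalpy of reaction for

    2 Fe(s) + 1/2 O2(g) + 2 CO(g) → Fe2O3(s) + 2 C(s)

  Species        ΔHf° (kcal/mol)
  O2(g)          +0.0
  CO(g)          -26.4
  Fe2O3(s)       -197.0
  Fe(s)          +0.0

Products: 1·(-197.0) + 2·(+0.0) = -197.0
Reactants: 2·(+0.0) + 1/2·(+0.0) + 2·(-26.4) = -52.8
ΔH_rxn = (-197.0) − (-52.8) = -144.2 kcal/mol

ΔH_rxn = -144.2 kcal/mol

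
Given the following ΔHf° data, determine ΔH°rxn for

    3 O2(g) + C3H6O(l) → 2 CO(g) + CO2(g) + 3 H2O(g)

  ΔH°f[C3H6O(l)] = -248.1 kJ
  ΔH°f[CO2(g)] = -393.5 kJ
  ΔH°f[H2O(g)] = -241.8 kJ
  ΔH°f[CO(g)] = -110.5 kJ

ΔH°rxn = -1091.8 kJ

ΔH°rxn = Σ nΔHf°(products) − Σ nΔHf°(reactants).
Products: 2·(-110.5) + 1·(-393.5) + 3·(-241.8) = -1339.9
Reactants: 3·(+0.0) + 1·(-248.1) = -248.1
ΔH°rxn = (-1339.9) − (-248.1) = -1091.8 kJ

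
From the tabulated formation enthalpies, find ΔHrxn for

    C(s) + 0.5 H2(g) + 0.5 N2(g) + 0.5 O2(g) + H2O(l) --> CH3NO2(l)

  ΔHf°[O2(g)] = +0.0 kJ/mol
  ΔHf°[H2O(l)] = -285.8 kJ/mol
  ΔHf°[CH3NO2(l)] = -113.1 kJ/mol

ΔHrxn = 172.7 kJ/mol

Products: 1·(-113.1) = -113.1
Reactants: 1·(+0.0) + 1/2·(+0.0) + 1/2·(+0.0) + 1/2·(+0.0) + 1·(-285.8) = -285.8
ΔHrxn = (-113.1) − (-285.8) = 172.7 kJ/mol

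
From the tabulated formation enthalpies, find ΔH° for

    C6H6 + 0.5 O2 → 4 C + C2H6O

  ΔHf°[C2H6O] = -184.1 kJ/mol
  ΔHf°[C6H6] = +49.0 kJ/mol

Products: 4·(+0.0) + 1·(-184.1) = -184.1
Reactants: 1·(+49.0) + 1/2·(+0.0) = +49.0
ΔH° = (-184.1) − (+49.0) = -233.1 kJ/mol

ΔH° = -233.1 kJ/mol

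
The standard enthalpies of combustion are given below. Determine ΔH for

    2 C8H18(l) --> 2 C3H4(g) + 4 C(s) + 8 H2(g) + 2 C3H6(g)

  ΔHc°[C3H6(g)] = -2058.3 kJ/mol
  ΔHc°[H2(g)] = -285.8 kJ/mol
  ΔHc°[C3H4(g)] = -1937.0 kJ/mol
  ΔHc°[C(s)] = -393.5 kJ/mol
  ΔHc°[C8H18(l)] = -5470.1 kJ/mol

With combustion enthalpies, reactants minus products:
= [2·(-5470.1)] − [2·(-1937.0) + 4·(-393.5) + 8·(-285.8) + 2·(-2058.3)]
= 910.8 kJ/mol

ΔH = 910.8 kJ/mol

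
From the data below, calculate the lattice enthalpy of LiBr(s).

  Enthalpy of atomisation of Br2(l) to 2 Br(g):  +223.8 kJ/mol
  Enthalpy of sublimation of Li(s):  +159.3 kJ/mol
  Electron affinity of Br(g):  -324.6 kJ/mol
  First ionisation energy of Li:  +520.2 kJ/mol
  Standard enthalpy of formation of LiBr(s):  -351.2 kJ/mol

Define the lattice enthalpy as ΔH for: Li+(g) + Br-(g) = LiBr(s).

U = -818.0 kJ/mol

ΔHf° = 1·ΔHsub + 1·(ΣIE) + 1/2·D(Br2) + 1·EA + U
-351.2 = 1·(+159.3) + 1·(+520.2) + 1/2·(+223.8) + 1·(-324.6) + U
U = -351.2 − (+466.8) = -818.0 kJ/mol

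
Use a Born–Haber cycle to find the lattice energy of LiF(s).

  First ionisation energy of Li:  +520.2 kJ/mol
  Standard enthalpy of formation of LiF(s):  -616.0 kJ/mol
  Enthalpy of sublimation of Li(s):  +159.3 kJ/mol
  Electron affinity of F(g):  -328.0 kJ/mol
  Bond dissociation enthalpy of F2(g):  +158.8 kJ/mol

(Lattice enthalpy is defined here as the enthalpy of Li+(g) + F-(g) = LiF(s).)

ΔHf° = 1·ΔHsub + 1·(ΣIE) + 1/2·D(F2) + 1·EA + U
-616.0 = 1·(+159.3) + 1·(+520.2) + 1/2·(+158.8) + 1·(-328.0) + U
U = -616.0 − (+430.9) = -1046.9 kJ/mol

U = -1046.9 kJ/mol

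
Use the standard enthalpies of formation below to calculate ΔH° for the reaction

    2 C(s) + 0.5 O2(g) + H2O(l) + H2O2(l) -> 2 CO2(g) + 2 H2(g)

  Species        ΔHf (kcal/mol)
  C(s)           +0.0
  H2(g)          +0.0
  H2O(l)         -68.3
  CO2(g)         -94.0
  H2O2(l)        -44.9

ΔH° = -74.8 kcal/mol

Products: 2·(-94.0) + 2·(+0.0) = -188.0
Reactants: 2·(+0.0) + 1/2·(+0.0) + 1·(-68.3) + 1·(-44.9) = -113.2
ΔH° = (-188.0) − (-113.2) = -74.8 kcal/mol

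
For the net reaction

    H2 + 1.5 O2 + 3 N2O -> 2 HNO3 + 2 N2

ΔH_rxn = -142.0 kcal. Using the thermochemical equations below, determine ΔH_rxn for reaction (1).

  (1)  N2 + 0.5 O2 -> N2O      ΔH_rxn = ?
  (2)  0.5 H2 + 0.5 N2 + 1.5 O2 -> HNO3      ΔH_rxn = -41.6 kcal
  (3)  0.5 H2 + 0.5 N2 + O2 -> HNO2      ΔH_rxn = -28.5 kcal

(1) reversed and × 3 (reverse to put N2O on the reactant side; scale by 3 for the 3 N2O): contributes −3·x
(2) × 2 (×2 to match 2 HNO3 in the target): (2)·(-41.6) = -83.2 kcal
(3): not needed (HNO2 appears nowhere else).
-142.0 = (-83.2) − 3·x
x = (-142.0 − (-83.2)) / (-3) = 19.6 kcal

ΔH_rxn = 19.6 kcal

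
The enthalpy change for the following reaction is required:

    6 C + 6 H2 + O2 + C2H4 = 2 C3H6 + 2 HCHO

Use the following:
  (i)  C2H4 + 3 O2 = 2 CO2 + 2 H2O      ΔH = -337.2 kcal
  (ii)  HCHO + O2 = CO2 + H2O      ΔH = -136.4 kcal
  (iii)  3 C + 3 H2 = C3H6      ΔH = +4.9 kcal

ΔH = -54.6 kcal

(i) as written (C2H4 already on the reactant side): -337.2 kcal
(ii) reversed and × 2 (HCHO must end up as a product; scale by 2 for the 2 HCHO): (-2)·(-136.4) = +272.8 kcal
(iii) × 2 (scale by 2 for the 2 C3H6): (2)·(+4.9) = +9.8 kcal
ΔH = (1)·(-337.2) + (-2)·(-136.4) + (2)·(+4.9) = -54.6 kcal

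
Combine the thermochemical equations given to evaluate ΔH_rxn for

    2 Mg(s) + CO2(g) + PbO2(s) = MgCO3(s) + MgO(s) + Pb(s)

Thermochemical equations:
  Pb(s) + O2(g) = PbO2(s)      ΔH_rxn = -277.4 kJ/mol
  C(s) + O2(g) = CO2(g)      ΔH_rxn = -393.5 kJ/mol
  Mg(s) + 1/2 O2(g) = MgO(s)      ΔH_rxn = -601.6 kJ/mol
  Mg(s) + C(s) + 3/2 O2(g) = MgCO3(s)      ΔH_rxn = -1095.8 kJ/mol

ΔH_rxn = -1026.5 kJ/mol

equation 1 reversed (PbO2(s) must end up as a reactant): +277.4 kJ/mol
equation 2 reversed (reverse to put CO2(g) on the reactant side): +393.5 kJ/mol
equation 3 as written (MgO(s) already on the product side): -601.6 kJ/mol
equation 4 as written (MgCO3(s) already on the product side): -1095.8 kJ/mol
ΔH_rxn = (-1)·(-277.4) + (-1)·(-393.5) + (1)·(-601.6) + (1)·(-1095.8) = -1026.5 kJ/mol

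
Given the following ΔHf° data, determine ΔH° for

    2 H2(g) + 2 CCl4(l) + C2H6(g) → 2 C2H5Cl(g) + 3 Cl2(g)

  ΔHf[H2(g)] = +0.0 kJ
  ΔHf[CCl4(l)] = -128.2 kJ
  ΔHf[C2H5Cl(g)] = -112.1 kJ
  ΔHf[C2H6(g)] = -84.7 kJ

ΔH° = 116.9 kJ

ΔH°rxn = Σ nΔHf°(products) − Σ nΔHf°(reactants).
Products: 2·(-112.1) + 3·(+0.0) = -224.2
Reactants: 2·(+0.0) + 2·(-128.2) + 1·(-84.7) = -341.1
ΔH° = (-224.2) − (-341.1) = 116.9 kJ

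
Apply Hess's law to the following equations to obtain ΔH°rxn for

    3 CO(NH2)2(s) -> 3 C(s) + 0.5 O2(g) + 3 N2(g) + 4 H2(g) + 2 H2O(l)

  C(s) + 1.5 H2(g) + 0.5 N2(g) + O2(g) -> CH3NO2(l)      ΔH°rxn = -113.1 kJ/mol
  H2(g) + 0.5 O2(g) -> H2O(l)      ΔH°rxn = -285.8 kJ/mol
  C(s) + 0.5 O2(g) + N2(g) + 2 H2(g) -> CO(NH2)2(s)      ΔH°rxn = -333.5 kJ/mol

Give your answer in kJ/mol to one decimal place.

equation 1: not needed (CH3NO2(l) appears nowhere else).
equation 2 × 2 (scale by 2 for the 2 H2O(l)): (2)·(-285.8) = -571.6 kJ/mol
equation 3 reversed and × 3 (CO(NH2)2(s) must end up as a reactant; ×3 to match 3 CO(NH2)2(s) in the target): (-3)·(-333.5) = +1000.5 kJ/mol
Since enthalpy is a state function, ΔH°rxn = (2)·(-285.8) + (-3)·(-333.5) = 428.9 kJ/mol

ΔH°rxn = 428.9 kJ/mol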